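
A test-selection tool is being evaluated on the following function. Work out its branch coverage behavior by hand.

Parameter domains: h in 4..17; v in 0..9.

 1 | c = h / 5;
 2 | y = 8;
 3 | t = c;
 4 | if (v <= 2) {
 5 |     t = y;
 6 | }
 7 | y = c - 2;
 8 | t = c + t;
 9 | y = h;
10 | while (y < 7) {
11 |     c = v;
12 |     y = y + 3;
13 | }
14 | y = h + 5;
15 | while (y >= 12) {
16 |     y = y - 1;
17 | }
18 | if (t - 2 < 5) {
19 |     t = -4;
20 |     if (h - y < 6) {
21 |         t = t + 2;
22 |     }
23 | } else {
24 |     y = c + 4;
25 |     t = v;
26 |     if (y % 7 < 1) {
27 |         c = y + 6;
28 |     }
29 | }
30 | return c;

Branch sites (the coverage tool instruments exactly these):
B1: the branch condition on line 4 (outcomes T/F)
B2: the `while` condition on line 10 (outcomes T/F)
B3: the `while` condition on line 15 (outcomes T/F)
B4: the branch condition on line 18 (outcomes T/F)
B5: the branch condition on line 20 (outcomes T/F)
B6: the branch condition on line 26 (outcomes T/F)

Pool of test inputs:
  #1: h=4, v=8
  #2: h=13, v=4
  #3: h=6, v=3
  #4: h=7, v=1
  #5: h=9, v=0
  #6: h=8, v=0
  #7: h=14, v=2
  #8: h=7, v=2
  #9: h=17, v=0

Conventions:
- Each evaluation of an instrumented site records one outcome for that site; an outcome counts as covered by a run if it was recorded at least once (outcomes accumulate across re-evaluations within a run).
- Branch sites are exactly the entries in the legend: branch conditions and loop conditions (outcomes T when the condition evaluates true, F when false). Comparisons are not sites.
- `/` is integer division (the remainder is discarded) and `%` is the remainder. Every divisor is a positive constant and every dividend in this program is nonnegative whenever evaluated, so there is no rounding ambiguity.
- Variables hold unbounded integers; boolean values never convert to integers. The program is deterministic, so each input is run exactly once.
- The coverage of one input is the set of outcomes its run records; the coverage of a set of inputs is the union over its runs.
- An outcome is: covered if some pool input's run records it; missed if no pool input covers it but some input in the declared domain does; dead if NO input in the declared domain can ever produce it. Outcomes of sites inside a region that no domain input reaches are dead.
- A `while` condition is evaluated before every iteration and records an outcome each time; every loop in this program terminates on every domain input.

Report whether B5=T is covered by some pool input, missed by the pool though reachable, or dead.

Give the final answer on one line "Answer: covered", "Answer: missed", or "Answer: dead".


B5=T is recorded by pool input(s) 1, 2, 3 -> covered
Answer: covered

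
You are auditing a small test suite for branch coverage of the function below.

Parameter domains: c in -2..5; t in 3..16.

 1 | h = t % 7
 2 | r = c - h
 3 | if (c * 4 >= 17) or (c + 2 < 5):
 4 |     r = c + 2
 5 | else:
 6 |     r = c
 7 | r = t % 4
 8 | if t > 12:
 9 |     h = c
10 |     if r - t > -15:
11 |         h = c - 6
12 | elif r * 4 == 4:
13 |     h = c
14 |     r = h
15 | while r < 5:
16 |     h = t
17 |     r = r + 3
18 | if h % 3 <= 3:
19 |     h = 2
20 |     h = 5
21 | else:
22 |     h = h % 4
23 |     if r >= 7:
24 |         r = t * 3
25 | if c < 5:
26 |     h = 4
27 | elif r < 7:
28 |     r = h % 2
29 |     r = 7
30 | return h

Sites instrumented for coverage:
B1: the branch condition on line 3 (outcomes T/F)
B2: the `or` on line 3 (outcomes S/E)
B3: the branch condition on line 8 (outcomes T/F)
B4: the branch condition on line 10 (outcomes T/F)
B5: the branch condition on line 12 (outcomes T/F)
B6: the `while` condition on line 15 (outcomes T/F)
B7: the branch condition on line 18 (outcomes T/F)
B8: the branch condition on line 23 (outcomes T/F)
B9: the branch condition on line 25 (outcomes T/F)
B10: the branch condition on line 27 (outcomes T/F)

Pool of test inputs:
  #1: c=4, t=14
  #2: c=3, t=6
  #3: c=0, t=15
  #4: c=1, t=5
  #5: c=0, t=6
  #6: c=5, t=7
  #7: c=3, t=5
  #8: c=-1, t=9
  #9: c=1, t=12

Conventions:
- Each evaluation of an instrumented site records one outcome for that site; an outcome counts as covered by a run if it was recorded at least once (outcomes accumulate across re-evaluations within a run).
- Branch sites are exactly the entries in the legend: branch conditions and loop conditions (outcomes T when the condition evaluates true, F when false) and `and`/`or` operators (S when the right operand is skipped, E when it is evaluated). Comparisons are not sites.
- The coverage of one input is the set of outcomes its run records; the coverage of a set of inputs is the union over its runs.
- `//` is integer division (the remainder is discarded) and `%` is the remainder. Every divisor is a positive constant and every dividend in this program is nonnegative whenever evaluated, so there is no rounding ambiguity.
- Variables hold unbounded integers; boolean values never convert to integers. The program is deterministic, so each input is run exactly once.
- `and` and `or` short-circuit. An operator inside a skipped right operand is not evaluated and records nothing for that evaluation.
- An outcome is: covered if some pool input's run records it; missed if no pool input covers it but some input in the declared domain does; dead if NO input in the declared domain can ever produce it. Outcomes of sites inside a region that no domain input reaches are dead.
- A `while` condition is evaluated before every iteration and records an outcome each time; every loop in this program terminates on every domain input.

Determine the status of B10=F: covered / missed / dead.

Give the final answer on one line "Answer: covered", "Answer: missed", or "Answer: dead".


no pool input records B10=F
but domain input (c=5, t=13) does record it -> reachable, so missed
Answer: missed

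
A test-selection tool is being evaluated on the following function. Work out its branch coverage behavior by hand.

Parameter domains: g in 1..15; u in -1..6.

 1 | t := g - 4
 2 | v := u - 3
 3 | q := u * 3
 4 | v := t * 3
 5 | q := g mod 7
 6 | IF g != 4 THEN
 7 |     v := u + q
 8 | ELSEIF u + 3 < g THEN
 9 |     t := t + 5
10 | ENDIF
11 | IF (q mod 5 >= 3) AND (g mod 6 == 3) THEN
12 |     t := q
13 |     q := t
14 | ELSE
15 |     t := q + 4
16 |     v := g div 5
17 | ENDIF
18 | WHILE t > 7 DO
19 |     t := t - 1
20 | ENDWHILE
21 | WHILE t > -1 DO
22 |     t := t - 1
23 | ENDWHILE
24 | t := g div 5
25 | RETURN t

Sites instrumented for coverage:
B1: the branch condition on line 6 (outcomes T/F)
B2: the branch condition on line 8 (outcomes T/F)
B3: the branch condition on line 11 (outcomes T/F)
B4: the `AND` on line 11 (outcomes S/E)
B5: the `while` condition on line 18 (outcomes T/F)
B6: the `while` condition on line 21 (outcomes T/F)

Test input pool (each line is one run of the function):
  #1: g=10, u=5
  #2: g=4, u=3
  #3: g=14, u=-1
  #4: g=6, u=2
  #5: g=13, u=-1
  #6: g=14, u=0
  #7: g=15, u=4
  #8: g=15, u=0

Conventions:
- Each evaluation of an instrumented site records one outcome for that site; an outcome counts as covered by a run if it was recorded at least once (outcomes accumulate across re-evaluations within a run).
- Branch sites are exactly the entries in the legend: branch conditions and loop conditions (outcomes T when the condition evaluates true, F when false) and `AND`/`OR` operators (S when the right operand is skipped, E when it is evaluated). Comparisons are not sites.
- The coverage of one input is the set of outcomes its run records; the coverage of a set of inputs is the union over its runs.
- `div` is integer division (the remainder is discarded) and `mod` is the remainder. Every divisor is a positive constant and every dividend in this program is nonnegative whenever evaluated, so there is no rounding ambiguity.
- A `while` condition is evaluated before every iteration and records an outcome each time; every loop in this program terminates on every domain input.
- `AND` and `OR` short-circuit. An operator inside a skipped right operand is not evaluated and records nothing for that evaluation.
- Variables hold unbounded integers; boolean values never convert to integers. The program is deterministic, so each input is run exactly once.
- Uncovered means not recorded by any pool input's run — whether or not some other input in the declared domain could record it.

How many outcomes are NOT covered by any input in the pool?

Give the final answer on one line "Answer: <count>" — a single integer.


run #1 (g=10, u=5) runs B1->T, B4->E, B3->F, B5->F, B6->T, B6->T, B6->T, B6->T, B6->T, B6->T, B6->T, B6->T, B6->F; records B1=T, B3=F, B4=E, B5=F, B6=T, B6=F
run #2 (g=4, u=3) runs B1->F, B2->F, B4->E, B3->F, B5->T, B5->F, B6->T, B6->T, B6->T, B6->T, B6->T, B6->T, B6->T, B6->T, ...; records B1=F, B2=F, B3=F, B4=E, B5=T, B5=F, B6=T, B6=F
run #3 (g=14, u=-1) runs B1->T, B4->S, B3->F, B5->F, B6->T, B6->T, B6->T, B6->T, B6->T, B6->F; records B1=T, B3=F, B4=S, B5=F, B6=T, B6=F
run #4 (g=6, u=2) runs B1->T, B4->S, B3->F, B5->T, B5->T, B5->T, B5->F, B6->T, B6->T, B6->T, B6->T, B6->T, B6->T, B6->T, ...; records B1=T, B3=F, B4=S, B5=T, B5=F, B6=T, B6=F
run #5 (g=13, u=-1) runs B1->T, B4->S, B3->F, B5->T, B5->T, B5->T, B5->F, B6->T, B6->T, B6->T, B6->T, B6->T, B6->T, B6->T, ...; records B1=T, B3=F, B4=S, B5=T, B5=F, B6=T, B6=F
run #6 (g=14, u=0) runs B1->T, B4->S, B3->F, B5->F, B6->T, B6->T, B6->T, B6->T, B6->T, B6->F; records B1=T, B3=F, B4=S, B5=F, B6=T, B6=F
run #7 (g=15, u=4) runs B1->T, B4->S, B3->F, B5->F, B6->T, B6->T, B6->T, B6->T, B6->T, B6->T, B6->F; records B1=T, B3=F, B4=S, B5=F, B6=T, B6=F
run #8 (g=15, u=0) runs B1->T, B4->S, B3->F, B5->F, B6->T, B6->T, B6->T, B6->T, B6->T, B6->T, B6->F; records B1=T, B3=F, B4=S, B5=F, B6=T, B6=F
union over the pool: B1=T, B1=F, B2=F, B3=F, B4=S, B4=E, B5=T, B5=F, B6=T, B6=F
uncovered (2 of 12): B2=T, B3=T
Answer: 2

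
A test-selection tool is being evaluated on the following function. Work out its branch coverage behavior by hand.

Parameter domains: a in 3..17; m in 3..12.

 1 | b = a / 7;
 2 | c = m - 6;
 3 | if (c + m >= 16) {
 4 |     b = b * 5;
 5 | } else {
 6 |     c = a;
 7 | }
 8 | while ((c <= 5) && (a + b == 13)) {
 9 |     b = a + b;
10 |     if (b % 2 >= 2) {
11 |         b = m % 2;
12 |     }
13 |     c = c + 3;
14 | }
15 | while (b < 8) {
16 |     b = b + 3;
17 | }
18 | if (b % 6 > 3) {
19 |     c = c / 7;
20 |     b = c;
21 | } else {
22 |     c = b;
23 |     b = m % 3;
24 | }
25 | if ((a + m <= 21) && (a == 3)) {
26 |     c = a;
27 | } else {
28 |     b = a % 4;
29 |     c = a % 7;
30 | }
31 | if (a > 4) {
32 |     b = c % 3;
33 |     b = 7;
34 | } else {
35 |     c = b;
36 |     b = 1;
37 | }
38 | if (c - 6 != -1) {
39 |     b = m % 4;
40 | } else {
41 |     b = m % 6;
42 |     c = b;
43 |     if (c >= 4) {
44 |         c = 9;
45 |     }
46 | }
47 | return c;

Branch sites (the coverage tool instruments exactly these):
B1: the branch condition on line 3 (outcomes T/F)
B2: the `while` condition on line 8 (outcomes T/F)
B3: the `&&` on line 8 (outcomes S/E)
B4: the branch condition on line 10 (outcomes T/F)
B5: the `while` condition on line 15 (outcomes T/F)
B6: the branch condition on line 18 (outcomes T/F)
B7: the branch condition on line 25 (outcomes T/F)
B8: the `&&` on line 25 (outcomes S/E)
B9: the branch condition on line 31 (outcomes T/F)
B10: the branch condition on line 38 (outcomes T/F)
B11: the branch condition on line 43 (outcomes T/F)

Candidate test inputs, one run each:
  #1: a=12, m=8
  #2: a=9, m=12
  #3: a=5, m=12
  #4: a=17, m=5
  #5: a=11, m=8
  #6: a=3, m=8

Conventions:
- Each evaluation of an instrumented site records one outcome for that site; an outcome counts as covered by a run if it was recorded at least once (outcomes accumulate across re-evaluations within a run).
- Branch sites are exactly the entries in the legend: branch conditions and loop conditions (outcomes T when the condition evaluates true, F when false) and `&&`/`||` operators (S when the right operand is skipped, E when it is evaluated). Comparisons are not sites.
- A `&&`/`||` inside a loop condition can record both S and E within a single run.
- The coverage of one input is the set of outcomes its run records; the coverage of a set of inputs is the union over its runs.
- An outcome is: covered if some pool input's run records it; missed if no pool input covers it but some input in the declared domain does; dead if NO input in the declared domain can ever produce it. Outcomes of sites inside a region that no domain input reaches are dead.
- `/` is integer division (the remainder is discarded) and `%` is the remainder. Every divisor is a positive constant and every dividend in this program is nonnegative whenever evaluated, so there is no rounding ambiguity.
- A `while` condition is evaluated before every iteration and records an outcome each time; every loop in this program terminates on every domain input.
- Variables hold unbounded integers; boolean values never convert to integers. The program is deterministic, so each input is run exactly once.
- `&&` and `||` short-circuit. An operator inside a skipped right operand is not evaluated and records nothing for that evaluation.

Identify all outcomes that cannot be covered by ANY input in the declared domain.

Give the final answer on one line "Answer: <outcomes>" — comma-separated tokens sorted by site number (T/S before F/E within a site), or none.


checking every outcome against all 150 domain inputs:
  B4=T: zero occurrences over every domain input -> dead
  reachable outcomes have witnesses, e.g. B1=T (e.g. a=3, m=11), B1=F (e.g. a=3, m=3), B2=T (e.g. a=8, m=11), B2=F (e.g. a=3, m=3)
Answer: B4=T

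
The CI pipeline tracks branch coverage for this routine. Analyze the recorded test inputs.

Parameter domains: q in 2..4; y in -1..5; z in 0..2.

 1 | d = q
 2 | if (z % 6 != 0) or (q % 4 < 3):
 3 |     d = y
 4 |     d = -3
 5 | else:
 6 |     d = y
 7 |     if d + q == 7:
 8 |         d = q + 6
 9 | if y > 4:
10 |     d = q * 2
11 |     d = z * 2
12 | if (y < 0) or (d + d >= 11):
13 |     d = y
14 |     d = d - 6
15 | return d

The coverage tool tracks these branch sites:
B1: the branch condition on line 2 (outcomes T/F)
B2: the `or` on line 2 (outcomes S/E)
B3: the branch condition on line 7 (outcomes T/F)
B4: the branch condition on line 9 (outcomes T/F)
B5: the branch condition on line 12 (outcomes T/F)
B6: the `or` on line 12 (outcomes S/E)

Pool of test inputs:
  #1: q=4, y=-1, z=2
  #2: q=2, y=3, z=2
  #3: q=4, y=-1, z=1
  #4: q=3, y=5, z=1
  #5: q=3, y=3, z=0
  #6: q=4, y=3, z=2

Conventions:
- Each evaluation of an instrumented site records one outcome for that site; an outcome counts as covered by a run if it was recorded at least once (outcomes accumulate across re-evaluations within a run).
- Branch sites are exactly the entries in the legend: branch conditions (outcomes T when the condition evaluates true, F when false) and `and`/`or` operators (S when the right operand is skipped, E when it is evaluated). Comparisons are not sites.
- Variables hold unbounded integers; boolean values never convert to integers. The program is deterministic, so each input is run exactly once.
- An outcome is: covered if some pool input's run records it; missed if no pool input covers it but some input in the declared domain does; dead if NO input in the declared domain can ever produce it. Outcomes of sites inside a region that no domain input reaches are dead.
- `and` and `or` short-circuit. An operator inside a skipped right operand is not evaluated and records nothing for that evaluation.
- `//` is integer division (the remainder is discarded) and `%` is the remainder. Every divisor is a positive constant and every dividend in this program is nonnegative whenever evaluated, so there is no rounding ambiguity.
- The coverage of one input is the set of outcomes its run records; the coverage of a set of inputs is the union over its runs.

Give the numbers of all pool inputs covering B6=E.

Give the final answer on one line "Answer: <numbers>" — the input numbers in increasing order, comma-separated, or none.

input #1 (q=4, y=-1, z=2): does not produce B6=E
input #2 (q=2, y=3, z=2): produces B6=E
input #3 (q=4, y=-1, z=1): does not produce B6=E
input #4 (q=3, y=5, z=1): produces B6=E
input #5 (q=3, y=3, z=0): produces B6=E
input #6 (q=4, y=3, z=2): produces B6=E

Answer: 2, 4, 5, 6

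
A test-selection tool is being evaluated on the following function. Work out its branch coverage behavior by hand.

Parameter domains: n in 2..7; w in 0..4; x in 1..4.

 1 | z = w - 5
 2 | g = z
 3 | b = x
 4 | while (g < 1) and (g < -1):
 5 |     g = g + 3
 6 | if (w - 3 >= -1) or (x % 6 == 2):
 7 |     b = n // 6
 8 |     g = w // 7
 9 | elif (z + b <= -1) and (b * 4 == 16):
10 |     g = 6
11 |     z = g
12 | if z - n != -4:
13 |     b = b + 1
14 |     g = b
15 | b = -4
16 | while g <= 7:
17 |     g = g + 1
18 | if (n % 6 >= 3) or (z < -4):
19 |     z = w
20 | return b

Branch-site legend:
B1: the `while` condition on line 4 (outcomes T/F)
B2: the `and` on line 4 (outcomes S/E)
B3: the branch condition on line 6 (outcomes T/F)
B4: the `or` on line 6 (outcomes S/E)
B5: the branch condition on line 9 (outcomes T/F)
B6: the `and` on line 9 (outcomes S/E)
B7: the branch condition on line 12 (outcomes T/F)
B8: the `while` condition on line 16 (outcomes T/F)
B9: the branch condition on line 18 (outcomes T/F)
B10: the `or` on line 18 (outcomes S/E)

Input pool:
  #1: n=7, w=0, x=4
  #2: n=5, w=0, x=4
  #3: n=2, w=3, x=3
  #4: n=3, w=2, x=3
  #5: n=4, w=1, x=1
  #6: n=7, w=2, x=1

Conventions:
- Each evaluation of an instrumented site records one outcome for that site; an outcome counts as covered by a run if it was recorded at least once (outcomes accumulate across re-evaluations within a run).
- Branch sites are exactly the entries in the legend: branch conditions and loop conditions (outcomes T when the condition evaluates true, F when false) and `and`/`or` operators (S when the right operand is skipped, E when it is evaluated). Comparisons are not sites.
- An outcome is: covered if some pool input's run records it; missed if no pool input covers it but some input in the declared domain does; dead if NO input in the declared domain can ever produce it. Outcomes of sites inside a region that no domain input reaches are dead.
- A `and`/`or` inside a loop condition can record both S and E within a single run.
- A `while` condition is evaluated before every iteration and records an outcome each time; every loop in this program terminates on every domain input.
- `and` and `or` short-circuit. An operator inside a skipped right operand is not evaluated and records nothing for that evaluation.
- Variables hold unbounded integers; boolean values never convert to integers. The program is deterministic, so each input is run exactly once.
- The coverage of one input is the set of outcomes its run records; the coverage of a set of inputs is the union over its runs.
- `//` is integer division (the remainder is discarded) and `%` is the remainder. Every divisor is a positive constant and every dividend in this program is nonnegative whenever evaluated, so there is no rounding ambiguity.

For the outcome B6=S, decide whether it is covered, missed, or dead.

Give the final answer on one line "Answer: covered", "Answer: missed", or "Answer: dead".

no pool input records B6=S
but domain input (n=2, w=1, x=4) does record it -> reachable, so missed

Answer: missed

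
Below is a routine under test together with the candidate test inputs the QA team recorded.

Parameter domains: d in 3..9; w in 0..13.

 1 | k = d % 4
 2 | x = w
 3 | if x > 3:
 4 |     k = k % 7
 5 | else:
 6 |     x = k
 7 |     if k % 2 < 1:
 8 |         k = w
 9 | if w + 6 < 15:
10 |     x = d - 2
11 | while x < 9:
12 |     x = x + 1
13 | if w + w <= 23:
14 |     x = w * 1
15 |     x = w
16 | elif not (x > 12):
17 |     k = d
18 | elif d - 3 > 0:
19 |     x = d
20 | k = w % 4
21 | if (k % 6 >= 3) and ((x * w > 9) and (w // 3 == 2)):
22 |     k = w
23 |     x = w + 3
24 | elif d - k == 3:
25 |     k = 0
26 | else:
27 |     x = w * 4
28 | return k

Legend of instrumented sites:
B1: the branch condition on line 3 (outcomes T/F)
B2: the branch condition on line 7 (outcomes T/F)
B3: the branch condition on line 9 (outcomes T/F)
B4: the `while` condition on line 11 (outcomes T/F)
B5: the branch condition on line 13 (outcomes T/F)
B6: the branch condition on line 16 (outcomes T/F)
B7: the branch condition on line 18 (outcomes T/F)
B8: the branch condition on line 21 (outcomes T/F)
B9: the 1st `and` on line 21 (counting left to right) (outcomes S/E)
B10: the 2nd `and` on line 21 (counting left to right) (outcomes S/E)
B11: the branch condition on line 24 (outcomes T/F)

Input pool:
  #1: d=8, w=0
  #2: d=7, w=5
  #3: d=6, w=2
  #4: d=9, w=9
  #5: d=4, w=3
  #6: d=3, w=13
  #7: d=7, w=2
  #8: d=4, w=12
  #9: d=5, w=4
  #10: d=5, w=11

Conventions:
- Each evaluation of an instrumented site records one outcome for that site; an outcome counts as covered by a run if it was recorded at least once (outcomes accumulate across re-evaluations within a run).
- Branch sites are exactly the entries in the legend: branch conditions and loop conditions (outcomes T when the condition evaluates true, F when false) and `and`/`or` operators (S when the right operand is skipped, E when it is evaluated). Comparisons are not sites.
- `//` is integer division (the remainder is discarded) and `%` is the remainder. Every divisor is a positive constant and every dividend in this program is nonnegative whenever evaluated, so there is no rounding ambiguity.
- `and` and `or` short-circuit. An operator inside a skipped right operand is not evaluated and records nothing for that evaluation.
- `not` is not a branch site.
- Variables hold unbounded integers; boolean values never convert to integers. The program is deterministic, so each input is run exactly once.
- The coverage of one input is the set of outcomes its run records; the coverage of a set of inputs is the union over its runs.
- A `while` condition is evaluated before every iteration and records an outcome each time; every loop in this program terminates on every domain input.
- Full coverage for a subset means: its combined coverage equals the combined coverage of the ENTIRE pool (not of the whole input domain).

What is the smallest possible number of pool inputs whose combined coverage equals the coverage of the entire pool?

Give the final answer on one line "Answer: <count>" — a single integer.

run #1 (d=8, w=0) runs B1->F, B2->T, B3->T, B4->T, B4->T, B4->T, B4->F, B5->T, B9->S, B8->F, B11->F; records B1=F, B2=T, B3=T, B4=T, B4=F, B5=T, B8=F, B9=S, B11=F
run #2 (d=7, w=5) runs B1->T, B3->T, B4->T, B4->T, B4->T, B4->T, B4->F, B5->T, B9->S, B8->F, B11->F; records B1=T, B3=T, B4=T, B4=F, B5=T, B8=F, B9=S, B11=F
run #3 (d=6, w=2) runs B1->F, B2->T, B3->T, B4->T, B4->T, B4->T, B4->T, B4->T, B4->F, B5->T, B9->S, B8->F, B11->F; records B1=F, B2=T, B3=T, B4=T, B4=F, B5=T, B8=F, B9=S, B11=F
run #4 (d=9, w=9) runs B1->T, B3->F, B4->F, B5->T, B9->S, B8->F, B11->F; records B1=T, B3=F, B4=F, B5=T, B8=F, B9=S, B11=F
run #5 (d=4, w=3) runs B1->F, B2->T, B3->T, B4->T, B4->T, B4->T, B4->T, B4->T, B4->T, B4->T, B4->F, B5->T, B9->E, B10->S, ...; records B1=F, B2=T, B3=T, B4=T, B4=F, B5=T, B8=F, B9=E, B10=S, B11=F
run #6 (d=3, w=13) runs B1->T, B3->F, B4->F, B5->F, B6->F, B7->F, B9->S, B8->F, B11->F; records B1=T, B3=F, B4=F, B5=F, B6=F, B7=F, B8=F, B9=S, B11=F
run #7 (d=7, w=2) runs B1->F, B2->F, B3->T, B4->T, B4->T, B4->T, B4->T, B4->F, B5->T, B9->S, B8->F, B11->F; records B1=F, B2=F, B3=T, B4=T, B4=F, B5=T, B8=F, B9=S, B11=F
run #8 (d=4, w=12) runs B1->T, B3->F, B4->F, B5->F, B6->T, B9->S, B8->F, B11->F; records B1=T, B3=F, B4=F, B5=F, B6=T, B8=F, B9=S, B11=F
run #9 (d=5, w=4) runs B1->T, B3->T, B4->T, B4->T, B4->T, B4->T, B4->T, B4->T, B4->F, B5->T, B9->S, B8->F, B11->F; records B1=T, B3=T, B4=T, B4=F, B5=T, B8=F, B9=S, B11=F
run #10 (d=5, w=11) runs B1->T, B3->F, B4->F, B5->T, B9->E, B10->E, B8->F, B11->F; records B1=T, B3=F, B4=F, B5=T, B8=F, B9=E, B10=E, B11=F
the full pool covers 19 outcomes: B1=T, B1=F, B2=T, B2=F, B3=T, B3=F, B4=T, B4=F, B5=T, B5=F, B6=T, B6=F, B7=F, B8=F, B9=S, B9=E, B10=S, B10=E, B11=F
every size-1 subset falls short of the 19 outcomes (best: 10/19)
every size-2 subset falls short of the 19 outcomes (best: 16/19)
every size-3 subset falls short of the 19 outcomes (best: 17/19)
every size-4 subset falls short of the 19 outcomes (best: 18/19)
size 5: inputs {5, 6, 7, 8, 10} cover all 19 outcomes, and no lexicographically smaller subset of this size does

Answer: 5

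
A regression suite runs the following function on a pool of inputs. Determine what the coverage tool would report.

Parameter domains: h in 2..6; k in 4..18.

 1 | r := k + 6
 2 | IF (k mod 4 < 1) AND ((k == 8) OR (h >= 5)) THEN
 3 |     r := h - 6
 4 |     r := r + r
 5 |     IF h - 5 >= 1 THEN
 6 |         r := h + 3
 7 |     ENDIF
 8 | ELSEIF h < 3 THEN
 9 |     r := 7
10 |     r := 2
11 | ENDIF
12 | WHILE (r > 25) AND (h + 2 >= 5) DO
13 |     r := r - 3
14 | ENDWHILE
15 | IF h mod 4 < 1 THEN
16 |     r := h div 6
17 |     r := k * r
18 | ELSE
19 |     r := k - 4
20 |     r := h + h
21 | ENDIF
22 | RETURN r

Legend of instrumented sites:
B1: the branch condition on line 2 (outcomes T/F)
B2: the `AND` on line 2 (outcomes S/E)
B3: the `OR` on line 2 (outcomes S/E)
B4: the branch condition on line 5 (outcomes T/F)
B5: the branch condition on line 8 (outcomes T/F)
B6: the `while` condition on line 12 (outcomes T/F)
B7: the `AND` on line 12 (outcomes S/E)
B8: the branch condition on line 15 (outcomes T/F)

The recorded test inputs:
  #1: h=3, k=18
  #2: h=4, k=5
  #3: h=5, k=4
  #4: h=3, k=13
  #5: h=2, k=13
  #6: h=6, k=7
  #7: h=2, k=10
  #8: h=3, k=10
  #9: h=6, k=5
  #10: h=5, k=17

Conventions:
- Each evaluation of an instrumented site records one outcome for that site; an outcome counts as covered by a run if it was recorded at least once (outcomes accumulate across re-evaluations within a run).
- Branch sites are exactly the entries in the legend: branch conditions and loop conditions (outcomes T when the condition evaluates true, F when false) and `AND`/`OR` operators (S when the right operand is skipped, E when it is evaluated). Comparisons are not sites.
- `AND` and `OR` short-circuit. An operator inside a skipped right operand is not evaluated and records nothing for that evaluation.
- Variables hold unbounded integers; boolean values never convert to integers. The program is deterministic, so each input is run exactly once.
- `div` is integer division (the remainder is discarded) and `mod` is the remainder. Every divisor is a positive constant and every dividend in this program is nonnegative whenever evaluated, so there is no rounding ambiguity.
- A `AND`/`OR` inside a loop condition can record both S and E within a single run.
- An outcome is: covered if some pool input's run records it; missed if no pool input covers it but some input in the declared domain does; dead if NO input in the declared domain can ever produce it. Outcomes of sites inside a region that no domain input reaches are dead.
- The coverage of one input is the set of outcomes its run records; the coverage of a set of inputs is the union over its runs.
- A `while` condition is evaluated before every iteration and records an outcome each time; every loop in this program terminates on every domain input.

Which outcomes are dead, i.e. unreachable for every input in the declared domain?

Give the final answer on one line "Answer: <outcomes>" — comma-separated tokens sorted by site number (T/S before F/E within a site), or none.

running all 75 domain inputs and tallying outcomes:
  B6=T: no domain input ever produces it -> dead
  B7=E: no domain input ever produces it -> dead
  reachable outcomes have witnesses, e.g. B1=T (e.g. h=2, k=8), B1=F (e.g. h=2, k=4), B2=S (e.g. h=2, k=5), B2=E (e.g. h=2, k=4)

Answer: B6=T, B7=E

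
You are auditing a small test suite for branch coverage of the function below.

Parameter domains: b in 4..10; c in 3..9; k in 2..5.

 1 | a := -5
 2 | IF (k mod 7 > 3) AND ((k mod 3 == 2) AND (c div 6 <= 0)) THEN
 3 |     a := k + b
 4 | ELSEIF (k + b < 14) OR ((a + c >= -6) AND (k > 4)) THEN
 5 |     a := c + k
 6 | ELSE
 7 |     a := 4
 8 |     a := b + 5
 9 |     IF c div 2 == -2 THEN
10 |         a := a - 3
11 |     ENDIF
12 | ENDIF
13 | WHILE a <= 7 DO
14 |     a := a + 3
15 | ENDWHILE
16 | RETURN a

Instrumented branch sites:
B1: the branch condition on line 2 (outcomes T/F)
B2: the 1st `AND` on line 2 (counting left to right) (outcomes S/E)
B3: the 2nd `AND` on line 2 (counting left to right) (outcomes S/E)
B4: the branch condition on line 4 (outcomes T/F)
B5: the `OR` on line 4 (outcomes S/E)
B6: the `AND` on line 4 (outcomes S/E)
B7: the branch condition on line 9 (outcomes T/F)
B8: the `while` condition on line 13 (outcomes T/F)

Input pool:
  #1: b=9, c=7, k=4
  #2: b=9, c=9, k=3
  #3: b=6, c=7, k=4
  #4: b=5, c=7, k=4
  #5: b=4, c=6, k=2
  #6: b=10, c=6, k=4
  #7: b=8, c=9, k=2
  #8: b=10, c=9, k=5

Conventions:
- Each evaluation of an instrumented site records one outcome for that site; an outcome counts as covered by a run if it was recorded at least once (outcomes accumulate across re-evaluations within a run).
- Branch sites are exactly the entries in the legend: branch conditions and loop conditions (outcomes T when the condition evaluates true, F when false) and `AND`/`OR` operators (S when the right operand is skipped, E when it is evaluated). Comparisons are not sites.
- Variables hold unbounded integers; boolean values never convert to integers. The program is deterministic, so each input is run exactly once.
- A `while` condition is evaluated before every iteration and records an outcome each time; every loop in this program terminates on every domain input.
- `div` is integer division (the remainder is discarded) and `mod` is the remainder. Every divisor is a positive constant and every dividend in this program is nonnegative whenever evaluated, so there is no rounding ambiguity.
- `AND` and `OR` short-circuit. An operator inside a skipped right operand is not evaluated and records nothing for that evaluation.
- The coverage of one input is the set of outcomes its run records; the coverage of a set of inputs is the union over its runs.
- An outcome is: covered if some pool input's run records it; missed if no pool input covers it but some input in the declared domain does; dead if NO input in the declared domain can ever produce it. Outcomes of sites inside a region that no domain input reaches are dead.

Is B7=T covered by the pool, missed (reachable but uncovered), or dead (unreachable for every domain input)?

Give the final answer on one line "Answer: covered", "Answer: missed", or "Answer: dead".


no pool input records B7=T
checking all 196 inputs in the declared domain: B7=T is never recorded -> dead
Answer: dead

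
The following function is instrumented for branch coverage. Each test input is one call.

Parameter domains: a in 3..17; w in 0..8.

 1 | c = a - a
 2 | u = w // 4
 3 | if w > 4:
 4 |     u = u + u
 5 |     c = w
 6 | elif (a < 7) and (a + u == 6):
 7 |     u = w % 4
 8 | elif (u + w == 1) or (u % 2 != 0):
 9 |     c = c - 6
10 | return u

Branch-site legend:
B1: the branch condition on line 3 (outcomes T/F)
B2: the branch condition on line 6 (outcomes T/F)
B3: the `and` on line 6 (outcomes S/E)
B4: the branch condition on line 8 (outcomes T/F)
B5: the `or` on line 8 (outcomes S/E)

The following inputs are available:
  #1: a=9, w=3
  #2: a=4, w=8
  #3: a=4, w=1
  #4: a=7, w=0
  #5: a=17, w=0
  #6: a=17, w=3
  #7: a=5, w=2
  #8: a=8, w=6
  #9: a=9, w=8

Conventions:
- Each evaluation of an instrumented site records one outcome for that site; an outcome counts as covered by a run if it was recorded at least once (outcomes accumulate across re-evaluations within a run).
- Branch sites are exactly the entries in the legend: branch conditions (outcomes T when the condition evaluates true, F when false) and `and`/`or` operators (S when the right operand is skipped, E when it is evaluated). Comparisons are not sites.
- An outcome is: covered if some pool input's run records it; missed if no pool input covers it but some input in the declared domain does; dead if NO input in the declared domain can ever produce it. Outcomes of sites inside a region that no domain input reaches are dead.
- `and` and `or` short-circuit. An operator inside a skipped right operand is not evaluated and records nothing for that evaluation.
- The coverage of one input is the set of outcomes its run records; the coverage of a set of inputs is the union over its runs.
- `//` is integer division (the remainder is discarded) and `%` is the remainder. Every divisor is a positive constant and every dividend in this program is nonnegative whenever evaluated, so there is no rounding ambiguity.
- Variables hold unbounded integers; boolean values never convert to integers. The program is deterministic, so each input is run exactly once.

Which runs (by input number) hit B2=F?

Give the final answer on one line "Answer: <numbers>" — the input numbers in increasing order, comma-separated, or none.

input #1 (a=9, w=3): hits B2=F
input #2 (a=4, w=8): never hits B2=F
input #3 (a=4, w=1): hits B2=F
input #4 (a=7, w=0): hits B2=F
input #5 (a=17, w=0): hits B2=F
input #6 (a=17, w=3): hits B2=F
input #7 (a=5, w=2): hits B2=F
input #8 (a=8, w=6): never hits B2=F
input #9 (a=9, w=8): never hits B2=F

Answer: 1, 3, 4, 5, 6, 7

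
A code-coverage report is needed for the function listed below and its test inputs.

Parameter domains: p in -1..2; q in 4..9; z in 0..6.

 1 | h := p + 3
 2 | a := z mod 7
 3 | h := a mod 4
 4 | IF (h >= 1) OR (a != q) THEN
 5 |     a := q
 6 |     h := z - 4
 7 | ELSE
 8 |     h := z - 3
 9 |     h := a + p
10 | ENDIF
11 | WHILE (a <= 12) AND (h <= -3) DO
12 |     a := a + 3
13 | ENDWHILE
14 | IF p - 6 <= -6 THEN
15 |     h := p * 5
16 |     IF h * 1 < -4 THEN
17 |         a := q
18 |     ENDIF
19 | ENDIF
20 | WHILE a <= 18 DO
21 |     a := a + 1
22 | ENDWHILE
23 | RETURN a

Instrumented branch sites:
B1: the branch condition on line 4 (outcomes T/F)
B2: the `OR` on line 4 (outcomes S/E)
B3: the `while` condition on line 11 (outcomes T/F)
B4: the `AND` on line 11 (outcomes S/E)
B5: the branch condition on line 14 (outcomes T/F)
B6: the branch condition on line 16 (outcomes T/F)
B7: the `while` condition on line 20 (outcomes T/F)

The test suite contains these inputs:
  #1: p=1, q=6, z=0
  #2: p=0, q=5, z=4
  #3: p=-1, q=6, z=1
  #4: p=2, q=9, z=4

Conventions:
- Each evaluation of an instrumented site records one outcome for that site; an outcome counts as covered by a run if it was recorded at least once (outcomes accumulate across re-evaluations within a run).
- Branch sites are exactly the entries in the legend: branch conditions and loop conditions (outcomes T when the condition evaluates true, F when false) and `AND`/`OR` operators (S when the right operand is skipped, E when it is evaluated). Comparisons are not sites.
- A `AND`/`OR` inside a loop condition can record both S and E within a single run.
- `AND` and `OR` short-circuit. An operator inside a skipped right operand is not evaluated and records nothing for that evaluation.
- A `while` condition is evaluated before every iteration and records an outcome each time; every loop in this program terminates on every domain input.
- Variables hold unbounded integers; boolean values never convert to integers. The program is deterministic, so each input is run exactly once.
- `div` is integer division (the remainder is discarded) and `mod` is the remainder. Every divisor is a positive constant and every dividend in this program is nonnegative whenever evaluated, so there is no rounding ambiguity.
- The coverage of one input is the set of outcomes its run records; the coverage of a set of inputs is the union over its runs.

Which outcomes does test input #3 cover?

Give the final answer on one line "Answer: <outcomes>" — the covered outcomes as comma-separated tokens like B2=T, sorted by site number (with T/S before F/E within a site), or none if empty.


Event log for input #3 (p=-1, q=6, z=1):
  B2->S, B1->T, B4->E, B3->T, B4->E, B3->T, B4->E, B3->T, B4->S, B3->F
  B5->T, B6->T, B7->T, B7->T, B7->T, B7->T, B7->T, B7->T, B7->T, B7->T
  B7->T, B7->T, B7->T, B7->T, B7->T, B7->F
collecting distinct outcomes: B1=T, B2=S, B3=T, B3=F, B4=S, B4=E, B5=T, B6=T, B7=T, B7=F
Answer: B1=T, B2=S, B3=T, B3=F, B4=S, B4=E, B5=T, B6=T, B7=T, B7=F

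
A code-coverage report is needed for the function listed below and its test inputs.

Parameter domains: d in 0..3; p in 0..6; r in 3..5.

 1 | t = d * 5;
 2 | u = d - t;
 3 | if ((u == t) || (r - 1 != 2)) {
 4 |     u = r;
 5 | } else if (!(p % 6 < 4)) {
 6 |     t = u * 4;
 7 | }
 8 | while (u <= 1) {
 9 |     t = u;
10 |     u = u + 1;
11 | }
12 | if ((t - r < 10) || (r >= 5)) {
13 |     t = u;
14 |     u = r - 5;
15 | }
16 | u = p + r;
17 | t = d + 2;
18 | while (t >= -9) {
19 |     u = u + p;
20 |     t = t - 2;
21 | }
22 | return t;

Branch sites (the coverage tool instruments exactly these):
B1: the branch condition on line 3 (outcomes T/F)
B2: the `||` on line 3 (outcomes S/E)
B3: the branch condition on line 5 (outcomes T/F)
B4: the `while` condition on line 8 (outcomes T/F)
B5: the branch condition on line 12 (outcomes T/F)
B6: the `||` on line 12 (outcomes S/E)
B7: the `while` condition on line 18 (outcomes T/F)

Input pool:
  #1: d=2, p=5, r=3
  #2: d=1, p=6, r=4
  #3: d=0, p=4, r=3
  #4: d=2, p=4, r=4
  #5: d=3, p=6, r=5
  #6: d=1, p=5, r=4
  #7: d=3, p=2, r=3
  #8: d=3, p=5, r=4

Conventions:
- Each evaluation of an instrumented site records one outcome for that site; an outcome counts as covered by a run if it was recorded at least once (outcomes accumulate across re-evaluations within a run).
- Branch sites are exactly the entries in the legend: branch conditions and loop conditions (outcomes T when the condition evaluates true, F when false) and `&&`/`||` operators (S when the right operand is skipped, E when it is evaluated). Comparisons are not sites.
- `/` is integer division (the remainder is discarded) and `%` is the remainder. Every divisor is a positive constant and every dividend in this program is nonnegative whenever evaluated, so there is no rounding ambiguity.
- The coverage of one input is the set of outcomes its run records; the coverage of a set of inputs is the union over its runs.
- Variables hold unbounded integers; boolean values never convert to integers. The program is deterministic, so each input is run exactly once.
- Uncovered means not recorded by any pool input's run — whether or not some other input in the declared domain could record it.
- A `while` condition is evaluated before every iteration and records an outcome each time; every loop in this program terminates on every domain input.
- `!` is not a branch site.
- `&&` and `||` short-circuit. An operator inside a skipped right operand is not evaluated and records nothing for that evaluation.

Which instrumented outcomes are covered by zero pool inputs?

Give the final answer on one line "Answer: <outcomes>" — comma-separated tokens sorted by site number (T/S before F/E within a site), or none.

test 1 (d=2, p=5, r=3) fires B2->E, B1->F, B3->T, B4->T, B4->T, B4->T, B4->T, B4->T, B4->T, B4->T, B4->T, B4->T, B4->T, B4->F, ...; hits B1=F, B2=E, B3=T, B4=T, B4=F, B5=T, B6=S, B7=T, B7=F
test 2 (d=1, p=6, r=4) fires B2->E, B1->T, B4->F, B6->S, B5->T, B7->T, B7->T, B7->T, B7->T, B7->T, B7->T, B7->T, B7->F; hits B1=T, B2=E, B4=F, B5=T, B6=S, B7=T, B7=F
test 3 (d=0, p=4, r=3) fires B2->S, B1->T, B4->F, B6->S, B5->T, B7->T, B7->T, B7->T, B7->T, B7->T, B7->T, B7->F; hits B1=T, B2=S, B4=F, B5=T, B6=S, B7=T, B7=F
test 4 (d=2, p=4, r=4) fires B2->E, B1->T, B4->F, B6->S, B5->T, B7->T, B7->T, B7->T, B7->T, B7->T, B7->T, B7->T, B7->F; hits B1=T, B2=E, B4=F, B5=T, B6=S, B7=T, B7=F
test 5 (d=3, p=6, r=5) fires B2->E, B1->T, B4->F, B6->E, B5->T, B7->T, B7->T, B7->T, B7->T, B7->T, B7->T, B7->T, B7->T, B7->F; hits B1=T, B2=E, B4=F, B5=T, B6=E, B7=T, B7=F
test 6 (d=1, p=5, r=4) fires B2->E, B1->T, B4->F, B6->S, B5->T, B7->T, B7->T, B7->T, B7->T, B7->T, B7->T, B7->T, B7->F; hits B1=T, B2=E, B4=F, B5=T, B6=S, B7=T, B7=F
test 7 (d=3, p=2, r=3) fires B2->E, B1->F, B3->F, B4->T, B4->T, B4->T, B4->T, B4->T, B4->T, B4->T, B4->T, B4->T, B4->T, B4->T, ...; hits B1=F, B2=E, B3=F, B4=T, B4=F, B5=T, B6=S, B7=T, B7=F
test 8 (d=3, p=5, r=4) fires B2->E, B1->T, B4->F, B6->E, B5->F, B7->T, B7->T, B7->T, B7->T, B7->T, B7->T, B7->T, B7->T, B7->F; hits B1=T, B2=E, B4=F, B5=F, B6=E, B7=T, B7=F
union over the pool: B1=T, B1=F, B2=S, B2=E, B3=T, B3=F, B4=T, B4=F, B5=T, B5=F, B6=S, B6=E, B7=T, B7=F
uncovered (0 of 14): none

Answer: none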